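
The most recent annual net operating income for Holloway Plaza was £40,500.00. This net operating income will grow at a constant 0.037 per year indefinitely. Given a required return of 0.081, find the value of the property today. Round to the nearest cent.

D₁ = D₀ × (1 + g) = £40,500.00 × 1.037 = £41,998.5000
Growing perpetuity: P = D₁ / (r − g) = £41,998.5000 / (0.081 − 0.037) = £954,511.36

£954511.36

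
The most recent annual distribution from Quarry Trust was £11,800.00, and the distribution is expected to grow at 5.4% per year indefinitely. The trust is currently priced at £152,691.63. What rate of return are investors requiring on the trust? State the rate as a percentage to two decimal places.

D₁ = £11,800.00 × 1.054 = £12,437.2000
P = D₁/(r − g) ⇒ r = D₁/P + g = £12,437.2000/£152,691.63 + 0.054 = 0.081453 + 0.054 = 0.135453

13.55%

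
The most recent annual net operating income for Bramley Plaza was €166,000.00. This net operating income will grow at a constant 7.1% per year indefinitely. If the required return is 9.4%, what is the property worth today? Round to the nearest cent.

D₁ = D₀ × (1 + g) = €166,000.00 × 1.071 = €177,786.0000
Growing perpetuity: P = D₁ / (r − g) = €177,786.0000 / (0.094 − 0.071) = €7,729,826.09

€7729826.09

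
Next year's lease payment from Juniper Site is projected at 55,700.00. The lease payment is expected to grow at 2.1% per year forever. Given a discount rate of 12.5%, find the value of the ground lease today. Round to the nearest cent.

Growing perpetuity: P = D₁ / (r − g) = 55,700.0000 / (0.125 − 0.021) = 535,576.92

535576.92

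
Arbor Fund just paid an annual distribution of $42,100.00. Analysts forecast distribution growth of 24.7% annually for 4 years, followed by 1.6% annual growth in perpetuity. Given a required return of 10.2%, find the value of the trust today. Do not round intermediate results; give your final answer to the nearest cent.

$1047062.19

D_1 = 52498.70000
D_2 = 65465.87890
D_3 = 81635.95099
D_4 = 101800.03088
Terminal value at year 4: TV = D_4×(1+g_2)/(r−g_2) = 103428.83138/0.086 = 1202660.82996
P_0 = D_1/(1+r)^1 + D_2/(1+r)^2 + D_3/(1+r)^3 + D_4/(1+r)^4 + TV/(1+r)^4
    = 47639.47368 + 53907.82548 + 61000.96042 + 69027.40258 + 815486.52347 = 1047062.18563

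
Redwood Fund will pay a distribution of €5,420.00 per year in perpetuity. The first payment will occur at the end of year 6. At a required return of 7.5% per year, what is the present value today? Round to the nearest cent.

Value at end of year 5: C / r = €5,420.00 / 0.075 = €72,266.6667
Discount to today: PV = €72,266.6667 / (1 + 0.075)^5 = €72,266.6667 / 1.435629 = €50,337.97

€50337.97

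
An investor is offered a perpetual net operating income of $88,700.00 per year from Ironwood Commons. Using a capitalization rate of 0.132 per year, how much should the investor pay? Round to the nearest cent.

Level perpetuity: PV = C / r = $88,700.00 / 0.132 = $671,969.70

$671969.70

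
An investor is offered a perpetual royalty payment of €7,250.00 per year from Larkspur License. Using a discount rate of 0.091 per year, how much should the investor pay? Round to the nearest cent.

Level perpetuity: PV = C / r = €7,250.00 / 0.091 = €79,670.33

€79670.33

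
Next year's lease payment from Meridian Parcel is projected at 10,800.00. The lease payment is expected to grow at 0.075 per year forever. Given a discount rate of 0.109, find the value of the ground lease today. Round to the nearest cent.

Growing perpetuity: P = D₁ / (r − g) = 10,800.0000 / (0.109 − 0.075) = 317,647.06

317647.06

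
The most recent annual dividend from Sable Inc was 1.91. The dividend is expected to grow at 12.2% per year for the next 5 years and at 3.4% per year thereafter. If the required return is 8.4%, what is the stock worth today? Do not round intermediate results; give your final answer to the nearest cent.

57.53

D_1 = 2.14302
D_2 = 2.40447
D_3 = 2.69781
D_4 = 3.02695
D_5 = 3.39623
Terminal value at year 5: TV = D_5×(1+g_2)/(r−g_2) = 3.51171/0.05 = 70.23413
P_0 = D_1/(1+r)^1 + D_2/(1+r)^2 + D_3/(1+r)^3 + D_4/(1+r)^4 + D_5/(1+r)^5 + TV/(1+r)^5
    = 1.97696 + 2.04626 + 2.11799 + 2.19224 + 2.26909 + 46.92473 = 57.52726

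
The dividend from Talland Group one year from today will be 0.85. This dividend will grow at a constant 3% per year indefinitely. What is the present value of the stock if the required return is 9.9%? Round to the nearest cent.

12.32

Growing perpetuity: P = D₁ / (r − g) = 0.8500 / (0.099 − 0.03) = 12.32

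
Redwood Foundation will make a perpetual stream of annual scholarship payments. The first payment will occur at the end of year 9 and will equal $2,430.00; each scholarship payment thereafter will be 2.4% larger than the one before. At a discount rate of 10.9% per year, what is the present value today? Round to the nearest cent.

Value at end of year 8: C₁ / (r − g) = $2,430.00 / (0.109 − 0.024) = $28,588.2353
Discount to today: PV = $28,588.2353 / (1 + 0.109)^8 = $28,588.2353 / 2.287981 = $12,494.96

$12494.96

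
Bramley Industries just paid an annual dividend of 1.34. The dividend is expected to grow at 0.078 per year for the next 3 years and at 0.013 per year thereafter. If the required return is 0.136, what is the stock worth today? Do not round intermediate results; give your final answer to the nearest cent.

13.05

D_1 = 1.44452
D_2 = 1.55719
D_3 = 1.67865
Terminal value at year 3: TV = D_3×(1+g_2)/(r−g_2) = 1.70048/0.123 = 13.82501
P_0 = D_1/(1+r)^1 + D_2/(1+r)^2 + D_3/(1+r)^3 + TV/(1+r)^3
    = 1.27158 + 1.20666 + 1.14505 + 9.43041 = 13.05371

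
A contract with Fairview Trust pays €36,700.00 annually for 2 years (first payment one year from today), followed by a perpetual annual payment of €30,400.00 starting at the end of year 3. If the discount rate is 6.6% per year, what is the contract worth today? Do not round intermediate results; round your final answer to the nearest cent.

€472060.04

PV of 2-year annuity: €36,700.00 × [1 − (1+0.066)^−2] / 0.066 = 66723.98439
Perpetuity value at year 2: €30,400.00 / 0.066 = 460606.06061
PV of perpetuity: 460606.06061 / (1+0.066)^2 = 405336.05719
Total PV = 66723.98439 + 405336.05719 = 472060.04158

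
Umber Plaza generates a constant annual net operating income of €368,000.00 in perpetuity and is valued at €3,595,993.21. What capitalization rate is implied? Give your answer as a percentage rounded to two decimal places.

P = C/r ⇒ r = C/P = €368,000.00/€3,595,993.21 = 0.102336

10.23%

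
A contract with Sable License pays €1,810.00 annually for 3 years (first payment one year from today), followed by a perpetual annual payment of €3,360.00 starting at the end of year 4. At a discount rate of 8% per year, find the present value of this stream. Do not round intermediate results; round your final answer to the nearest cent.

€38005.50

PV of 3-year annuity: €1,810.00 × [1 − (1+0.08)^−3] / 0.08 = 4664.54555
Perpetuity value at year 3: €3,360.00 / 0.08 = 42000.00000
PV of perpetuity: 42000.00000 / (1+0.08)^3 = 33340.95412
Total PV = 4664.54555 + 33340.95412 = 38005.49967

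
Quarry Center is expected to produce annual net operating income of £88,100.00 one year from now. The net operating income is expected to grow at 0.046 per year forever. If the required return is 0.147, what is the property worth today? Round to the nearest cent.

£872277.23

Growing perpetuity: P = D₁ / (r − g) = £88,100.0000 / (0.147 − 0.046) = £872,277.23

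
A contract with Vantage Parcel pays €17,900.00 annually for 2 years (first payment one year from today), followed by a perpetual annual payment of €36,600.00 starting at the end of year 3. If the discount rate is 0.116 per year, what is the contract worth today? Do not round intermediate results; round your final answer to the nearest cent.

€283746.39

PV of 2-year annuity: €17,900.00 × [1 − (1+0.116)^−2] / 0.116 = 30411.67251
Perpetuity value at year 2: €36,600.00 / 0.116 = 315517.24138
PV of perpetuity: 315517.24138 / (1+0.116)^2 = 253334.71546
Total PV = 30411.67251 + 253334.71546 = 283746.38797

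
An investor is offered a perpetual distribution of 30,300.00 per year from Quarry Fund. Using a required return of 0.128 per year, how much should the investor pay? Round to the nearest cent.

Level perpetuity: PV = C / r = 30,300.00 / 0.128 = 236,718.75

236718.75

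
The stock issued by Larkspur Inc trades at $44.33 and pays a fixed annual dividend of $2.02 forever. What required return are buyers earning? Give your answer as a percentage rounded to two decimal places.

4.56%

P = C/r ⇒ r = C/P = $2.02/$44.33 = 0.045567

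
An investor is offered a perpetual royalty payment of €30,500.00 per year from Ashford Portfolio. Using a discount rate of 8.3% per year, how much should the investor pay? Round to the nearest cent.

Level perpetuity: PV = C / r = €30,500.00 / 0.083 = €367,469.88

€367469.88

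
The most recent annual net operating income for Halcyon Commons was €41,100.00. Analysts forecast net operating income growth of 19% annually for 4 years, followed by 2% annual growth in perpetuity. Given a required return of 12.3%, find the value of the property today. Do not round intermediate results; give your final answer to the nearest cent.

€703612.62

D_1 = 48909.00000
D_2 = 58201.71000
D_3 = 69260.03490
D_4 = 82419.44153
Terminal value at year 4: TV = D_4×(1+g_2)/(r−g_2) = 84067.83036/0.103 = 816192.52778
P_0 = D_1/(1+r)^1 + D_2/(1+r)^2 + D_3/(1+r)^3 + D_4/(1+r)^4 + TV/(1+r)^4
    = 43552.09261 + 46150.48104 + 48903.89353 + 51821.57907 + 513184.56948 = 703612.61573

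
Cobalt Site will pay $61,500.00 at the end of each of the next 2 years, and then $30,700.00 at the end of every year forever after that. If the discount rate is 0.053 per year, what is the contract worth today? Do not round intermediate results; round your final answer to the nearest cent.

PV of 2-year annuity: $61,500.00 × [1 − (1+0.053)^−2] / 0.053 = 113869.47617
Perpetuity value at year 2: $30,700.00 / 0.053 = 579245.28302
PV of perpetuity: 579245.28302 / (1+0.053)^2 = 522403.12174
Total PV = 113869.47617 + 522403.12174 = 636272.59791

$636272.60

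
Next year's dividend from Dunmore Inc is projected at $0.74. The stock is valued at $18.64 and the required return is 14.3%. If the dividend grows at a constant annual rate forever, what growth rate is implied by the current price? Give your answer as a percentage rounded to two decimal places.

P = D₁/(r−g) ⇒ g = r − D₁/P = 0.143 − $0.74/$18.64 = 0.103300

10.33%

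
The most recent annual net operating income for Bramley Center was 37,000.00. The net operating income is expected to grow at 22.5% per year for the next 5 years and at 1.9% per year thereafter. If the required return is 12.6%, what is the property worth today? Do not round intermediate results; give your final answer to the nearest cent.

D_1 = 45325.00000
D_2 = 55523.12500
D_3 = 68015.82812
D_4 = 83319.38945
D_5 = 102066.25208
Terminal value at year 5: TV = D_5×(1+g_2)/(r−g_2) = 104005.51087/0.107 = 972014.12028
P_0 = D_1/(1+r)^1 + D_2/(1+r)^2 + D_3/(1+r)^3 + D_4/(1+r)^4 + D_5/(1+r)^5 + TV/(1+r)^5
    = 40253.10835 + 43792.23599 + 47642.53027 + 51831.34954 + 56388.45754 + 537007.83397 = 776915.51567

776915.52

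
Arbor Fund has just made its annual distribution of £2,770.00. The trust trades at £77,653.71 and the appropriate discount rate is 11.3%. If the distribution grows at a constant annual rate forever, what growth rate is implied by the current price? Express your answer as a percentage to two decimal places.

7.47%

P = D₀(1+g)/(r−g) ⇒ P(r−g) = D₀(1+g) ⇒ g(P+D₀) = P·r − D₀
g = (P·r − D₀)/(P + D₀) = (£77,653.71×0.113 − £2,770.00) / (£77,653.71 + £2,770.00) = 0.074665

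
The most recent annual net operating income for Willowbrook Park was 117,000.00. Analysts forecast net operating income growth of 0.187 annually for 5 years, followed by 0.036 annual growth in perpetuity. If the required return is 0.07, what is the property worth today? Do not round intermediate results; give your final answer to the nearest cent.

D_1 = 138879.00000
D_2 = 164849.37300
D_3 = 195676.20575
D_4 = 232267.65623
D_5 = 275701.70794
Terminal value at year 5: TV = D_5×(1+g_2)/(r−g_2) = 285626.96943/0.034 = 8400793.21843
P_0 = D_1/(1+r)^1 + D_2/(1+r)^2 + D_3/(1+r)^3 + D_4/(1+r)^4 + D_5/(1+r)^5 + TV/(1+r)^5
    = 129793.45794 + 143985.82671 + 159730.07131 + 177195.88285 + 196571.50742 + 5989649.46144 = 6796926.20768

6796926.21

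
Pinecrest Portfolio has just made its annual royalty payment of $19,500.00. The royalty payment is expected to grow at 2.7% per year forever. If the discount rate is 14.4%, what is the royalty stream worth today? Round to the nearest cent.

$171166.67

D₁ = D₀ × (1 + g) = $19,500.00 × 1.027 = $20,026.5000
Growing perpetuity: P = D₁ / (r − g) = $20,026.5000 / (0.144 − 0.027) = $171,166.67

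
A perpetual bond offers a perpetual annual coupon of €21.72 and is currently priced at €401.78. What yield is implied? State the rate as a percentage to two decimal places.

5.41%

P = C/r ⇒ r = C/P = €21.72/€401.78 = 0.054059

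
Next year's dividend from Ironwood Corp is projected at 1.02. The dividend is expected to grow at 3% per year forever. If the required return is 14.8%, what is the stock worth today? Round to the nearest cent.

8.64

Growing perpetuity: P = D₁ / (r − g) = 1.0200 / (0.148 − 0.03) = 8.64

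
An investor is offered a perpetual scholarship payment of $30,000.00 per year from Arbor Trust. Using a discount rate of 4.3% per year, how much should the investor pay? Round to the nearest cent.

$697674.42

Level perpetuity: PV = C / r = $30,000.00 / 0.043 = $697,674.42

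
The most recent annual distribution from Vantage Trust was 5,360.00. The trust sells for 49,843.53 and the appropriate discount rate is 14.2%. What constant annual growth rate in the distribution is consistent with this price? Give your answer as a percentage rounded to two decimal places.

3.11%

P = D₀(1+g)/(r−g) ⇒ P(r−g) = D₀(1+g) ⇒ g(P+D₀) = P·r − D₀
g = (P·r − D₀)/(P + D₀) = (49,843.53×0.142 − 5,360.00) / (49,843.53 + 5,360.00) = 0.031117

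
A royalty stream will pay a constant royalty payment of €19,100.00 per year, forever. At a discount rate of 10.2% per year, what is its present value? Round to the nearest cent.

€187254.90

Level perpetuity: PV = C / r = €19,100.00 / 0.102 = €187,254.90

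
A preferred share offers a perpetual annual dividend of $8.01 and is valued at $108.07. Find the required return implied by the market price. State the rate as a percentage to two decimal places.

7.41%

P = C/r ⇒ r = C/P = $8.01/$108.07 = 0.074119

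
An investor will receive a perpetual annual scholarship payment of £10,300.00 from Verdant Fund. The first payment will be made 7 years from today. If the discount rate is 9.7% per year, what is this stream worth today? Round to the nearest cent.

Value at end of year 6: C / r = £10,300.00 / 0.097 = £106,185.5670
Discount to today: PV = £106,185.5670 / (1 + 0.097)^6 = £106,185.5670 / 1.742769 = £60,929.23

£60929.23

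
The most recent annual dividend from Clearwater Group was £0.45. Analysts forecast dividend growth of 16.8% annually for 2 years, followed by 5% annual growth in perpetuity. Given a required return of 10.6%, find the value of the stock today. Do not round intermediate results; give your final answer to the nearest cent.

£10.39

D_1 = 0.52560
D_2 = 0.61390
Terminal value at year 2: TV = D_2×(1+g_2)/(r−g_2) = 0.64460/0.056 = 11.51064
P_0 = D_1/(1+r)^1 + D_2/(1+r)^2 + TV/(1+r)^2
    = 0.47523 + 0.50187 + 9.40999 = 10.38708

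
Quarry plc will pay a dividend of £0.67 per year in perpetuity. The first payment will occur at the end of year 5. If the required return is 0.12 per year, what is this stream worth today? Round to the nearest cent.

£3.55

Value at end of year 4: C / r = £0.67 / 0.12 = £5.5833
Discount to today: PV = £5.5833 / (1 + 0.12)^4 = £5.5833 / 1.573519 = £3.55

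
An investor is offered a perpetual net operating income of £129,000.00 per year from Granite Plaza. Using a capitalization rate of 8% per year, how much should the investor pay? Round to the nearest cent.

Level perpetuity: PV = C / r = £129,000.00 / 0.08 = £1,612,500.00

£1612500.00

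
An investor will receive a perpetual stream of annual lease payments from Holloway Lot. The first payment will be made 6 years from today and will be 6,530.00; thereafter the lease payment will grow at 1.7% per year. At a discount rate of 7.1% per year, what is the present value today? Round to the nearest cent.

85816.75

Value at end of year 5: C₁ / (r − g) = 6,530.00 / (0.071 − 0.017) = 120,925.9259
Discount to today: PV = 120,925.9259 / (1 + 0.071)^5 = 120,925.9259 / 1.409118 = 85,816.75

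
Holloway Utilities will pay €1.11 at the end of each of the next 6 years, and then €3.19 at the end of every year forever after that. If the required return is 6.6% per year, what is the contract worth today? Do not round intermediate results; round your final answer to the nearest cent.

PV of 6-year annuity: €1.11 × [1 − (1+0.066)^−6] / 0.066 = 5.35683
Perpetuity value at year 6: €3.19 / 0.066 = 48.33333
PV of perpetuity: 48.33333 / (1+0.066)^6 = 32.93848
Total PV = 5.35683 + 32.93848 = 38.29531

€38.30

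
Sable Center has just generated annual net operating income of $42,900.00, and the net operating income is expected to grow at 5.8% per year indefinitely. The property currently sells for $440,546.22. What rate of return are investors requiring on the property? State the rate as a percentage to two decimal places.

D₁ = $42,900.00 × 1.058 = $45,388.2000
P = D₁/(r − g) ⇒ r = D₁/P + g = $45,388.2000/$440,546.22 + 0.058 = 0.103027 + 0.058 = 0.161027

16.10%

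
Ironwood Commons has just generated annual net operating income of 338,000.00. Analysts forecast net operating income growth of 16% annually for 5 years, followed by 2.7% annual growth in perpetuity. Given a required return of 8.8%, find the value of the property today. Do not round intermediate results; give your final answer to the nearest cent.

9896387.78

D_1 = 392080.00000
D_2 = 454812.80000
D_3 = 527582.84800
D_4 = 611996.10368
D_5 = 709915.48027
Terminal value at year 5: TV = D_5×(1+g_2)/(r−g_2) = 729083.19824/0.061 = 11952183.57764
P_0 = D_1/(1+r)^1 + D_2/(1+r)^2 + D_3/(1+r)^3 + D_4/(1+r)^4 + D_5/(1+r)^5 + TV/(1+r)^5
    = 360367.64706 + 384215.50606 + 409641.53219 + 436750.16300 + 465652.74731 + 7839760.18839 = 9896387.78401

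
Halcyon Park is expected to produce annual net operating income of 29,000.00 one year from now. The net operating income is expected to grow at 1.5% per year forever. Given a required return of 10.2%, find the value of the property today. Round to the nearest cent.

333333.33

Growing perpetuity: P = D₁ / (r − g) = 29,000.0000 / (0.102 − 0.015) = 333,333.33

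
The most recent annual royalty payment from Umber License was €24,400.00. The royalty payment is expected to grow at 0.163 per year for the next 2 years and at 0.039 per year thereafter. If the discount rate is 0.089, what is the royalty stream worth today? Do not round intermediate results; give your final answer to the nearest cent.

D_1 = 28377.20000
D_2 = 33002.68360
Terminal value at year 2: TV = D_2×(1+g_2)/(r−g_2) = 34289.78826/0.05 = 685795.76521
P_0 = D_1/(1+r)^1 + D_2/(1+r)^2 + TV/(1+r)^2
    = 26058.03489 + 27828.73699 + 578281.15465 = 632167.92654

€632167.93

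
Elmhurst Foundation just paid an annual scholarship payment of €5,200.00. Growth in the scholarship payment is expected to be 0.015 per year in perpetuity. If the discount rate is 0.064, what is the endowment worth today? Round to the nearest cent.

D₁ = D₀ × (1 + g) = €5,200.00 × 1.015 = €5,278.0000
Growing perpetuity: P = D₁ / (r − g) = €5,278.0000 / (0.064 − 0.015) = €107,714.29

€107714.29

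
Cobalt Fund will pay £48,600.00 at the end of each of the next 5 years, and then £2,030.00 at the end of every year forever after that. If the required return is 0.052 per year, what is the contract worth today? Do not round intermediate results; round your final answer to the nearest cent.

£239552.35

PV of 5-year annuity: £48,600.00 × [1 − (1+0.052)^−5] / 0.052 = 209254.34271
Perpetuity value at year 5: £2,030.00 / 0.052 = 39038.46154
PV of perpetuity: 39038.46154 / (1+0.052)^5 = 30298.00237
Total PV = 209254.34271 + 30298.00237 = 239552.34508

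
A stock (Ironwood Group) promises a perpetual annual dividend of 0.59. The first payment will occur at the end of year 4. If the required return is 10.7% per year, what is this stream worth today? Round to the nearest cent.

4.06

Value at end of year 3: C / r = 0.59 / 0.107 = 5.5140
Discount to today: PV = 5.5140 / (1 + 0.107)^3 = 5.5140 / 1.356572 = 4.06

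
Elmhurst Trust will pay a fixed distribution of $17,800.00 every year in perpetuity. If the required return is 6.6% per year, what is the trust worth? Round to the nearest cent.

Level perpetuity: PV = C / r = $17,800.00 / 0.066 = $269,696.97

$269696.97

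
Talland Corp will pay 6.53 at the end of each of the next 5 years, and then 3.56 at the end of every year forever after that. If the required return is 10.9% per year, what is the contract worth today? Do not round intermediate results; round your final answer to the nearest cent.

43.67

PV of 5-year annuity: 6.53 × [1 − (1+0.109)^−5] / 0.109 = 24.19504
Perpetuity value at year 5: 3.56 / 0.109 = 32.66055
PV of perpetuity: 32.66055 / (1+0.109)^5 = 19.46999
Total PV = 24.19504 + 19.46999 = 43.66503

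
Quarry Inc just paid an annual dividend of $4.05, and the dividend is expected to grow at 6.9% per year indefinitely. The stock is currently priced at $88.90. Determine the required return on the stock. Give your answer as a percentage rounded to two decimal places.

D₁ = $4.05 × 1.069 = $4.3295
P = D₁/(r − g) ⇒ r = D₁/P + g = $4.3295/$88.90 + 0.069 = 0.048700 + 0.069 = 0.117700

11.77%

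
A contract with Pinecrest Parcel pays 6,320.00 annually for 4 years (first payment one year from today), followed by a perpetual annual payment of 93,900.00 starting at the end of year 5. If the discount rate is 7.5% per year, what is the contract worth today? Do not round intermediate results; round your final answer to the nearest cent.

958666.01

PV of 4-year annuity: 6,320.00 × [1 − (1+0.075)^−4] / 0.075 = 21167.74202
Perpetuity value at year 4: 93,900.00 / 0.075 = 1252000.00000
PV of perpetuity: 1252000.00000 / (1+0.075)^4 = 937498.26328
Total PV = 21167.74202 + 937498.26328 = 958666.00530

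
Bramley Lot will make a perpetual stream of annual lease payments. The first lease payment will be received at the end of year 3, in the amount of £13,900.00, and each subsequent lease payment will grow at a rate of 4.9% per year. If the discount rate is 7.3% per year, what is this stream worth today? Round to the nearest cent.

£503041.85

Value at end of year 2: C₁ / (r − g) = £13,900.00 / (0.073 − 0.049) = £579,166.6667
Discount to today: PV = £579,166.6667 / (1 + 0.073)^2 = £579,166.6667 / 1.151329 = £503,041.85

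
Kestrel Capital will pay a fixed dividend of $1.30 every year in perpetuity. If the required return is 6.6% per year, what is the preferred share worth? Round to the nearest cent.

Level perpetuity: PV = C / r = $1.30 / 0.066 = $19.70

$19.70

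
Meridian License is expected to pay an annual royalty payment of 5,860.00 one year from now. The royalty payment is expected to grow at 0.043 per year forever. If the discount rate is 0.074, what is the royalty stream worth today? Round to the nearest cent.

189032.26

Growing perpetuity: P = D₁ / (r − g) = 5,860.0000 / (0.074 − 0.043) = 189,032.26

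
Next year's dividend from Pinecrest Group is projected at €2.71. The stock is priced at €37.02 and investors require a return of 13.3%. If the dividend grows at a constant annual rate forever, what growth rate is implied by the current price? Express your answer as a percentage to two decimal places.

P = D₁/(r−g) ⇒ g = r − D₁/P = 0.133 − €2.71/€37.02 = 0.059796

5.98%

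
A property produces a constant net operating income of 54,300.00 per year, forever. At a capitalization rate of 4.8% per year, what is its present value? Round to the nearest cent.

1131250.00

Level perpetuity: PV = C / r = 54,300.00 / 0.048 = 1,131,250.00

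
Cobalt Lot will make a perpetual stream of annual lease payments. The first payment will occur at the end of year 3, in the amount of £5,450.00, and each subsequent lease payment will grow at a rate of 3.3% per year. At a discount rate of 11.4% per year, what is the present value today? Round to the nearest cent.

£54217.70

Value at end of year 2: C₁ / (r − g) = £5,450.00 / (0.114 − 0.033) = £67,283.9506
Discount to today: PV = £67,283.9506 / (1 + 0.114)^2 = £67,283.9506 / 1.240996 = £54,217.70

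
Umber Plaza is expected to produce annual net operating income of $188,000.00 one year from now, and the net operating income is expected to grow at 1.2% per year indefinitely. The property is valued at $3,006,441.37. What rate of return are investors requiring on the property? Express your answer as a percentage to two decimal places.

P = D₁/(r − g) ⇒ r = D₁/P + g = $188,000.0000/$3,006,441.37 + 0.012 = 0.062532 + 0.012 = 0.074532

7.45%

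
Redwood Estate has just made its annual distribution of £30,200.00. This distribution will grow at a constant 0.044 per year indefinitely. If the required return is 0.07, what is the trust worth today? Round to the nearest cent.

D₁ = D₀ × (1 + g) = £30,200.00 × 1.044 = £31,528.8000
Growing perpetuity: P = D₁ / (r − g) = £31,528.8000 / (0.07 − 0.044) = £1,212,646.15

£1212646.15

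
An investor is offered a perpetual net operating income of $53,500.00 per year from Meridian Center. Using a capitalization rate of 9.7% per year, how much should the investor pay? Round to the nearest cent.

Level perpetuity: PV = C / r = $53,500.00 / 0.097 = $551,546.39

$551546.39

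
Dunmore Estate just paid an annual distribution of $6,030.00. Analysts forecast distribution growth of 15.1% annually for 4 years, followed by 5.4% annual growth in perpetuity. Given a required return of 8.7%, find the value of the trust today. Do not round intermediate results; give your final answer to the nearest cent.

$270003.60

D_1 = 6940.53000
D_2 = 7988.55003
D_3 = 9194.82108
D_4 = 10583.23907
Terminal value at year 4: TV = D_4×(1+g_2)/(r−g_2) = 11154.73398/0.033 = 338022.24176
P_0 = D_1/(1+r)^1 + D_2/(1+r)^2 + D_3/(1+r)^3 + D_4/(1+r)^4 + TV/(1+r)^4
    = 6385.03220 + 6760.96786 + 7159.03772 + 7580.54500 + 242118.01311 = 270003.59589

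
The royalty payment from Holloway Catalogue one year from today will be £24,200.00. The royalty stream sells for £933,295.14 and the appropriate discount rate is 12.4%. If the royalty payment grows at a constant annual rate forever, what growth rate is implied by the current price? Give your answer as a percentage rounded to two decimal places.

9.81%

P = D₁/(r−g) ⇒ g = r − D₁/P = 0.124 − £24,200.00/£933,295.14 = 0.098070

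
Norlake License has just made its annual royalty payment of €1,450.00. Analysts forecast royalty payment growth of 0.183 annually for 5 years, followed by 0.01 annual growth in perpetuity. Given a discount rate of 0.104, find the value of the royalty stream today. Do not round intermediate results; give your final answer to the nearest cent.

D_1 = 1715.35000
D_2 = 2029.25905
D_3 = 2400.61346
D_4 = 2839.92572
D_5 = 3359.63213
Terminal value at year 5: TV = D_5×(1+g_2)/(r−g_2) = 3393.22845/0.094 = 36098.17496
P_0 = D_1/(1+r)^1 + D_2/(1+r)^2 + D_3/(1+r)^3 + D_4/(1+r)^4 + D_5/(1+r)^5 + TV/(1+r)^5
    = 1553.75906 + 1664.94290 + 1784.08284 + 1911.74819 + 2048.54901 + 22011.00531 = 30974.08731

€30974.09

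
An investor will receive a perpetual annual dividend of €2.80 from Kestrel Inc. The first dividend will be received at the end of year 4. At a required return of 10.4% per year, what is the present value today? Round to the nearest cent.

€20.01

Value at end of year 3: C / r = €2.80 / 0.104 = €26.9231
Discount to today: PV = €26.9231 / (1 + 0.104)^3 = €26.9231 / 1.345573 = €20.01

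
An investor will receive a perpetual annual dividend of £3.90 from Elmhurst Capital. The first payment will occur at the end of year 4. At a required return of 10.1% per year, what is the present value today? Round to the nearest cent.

Value at end of year 3: C / r = £3.90 / 0.101 = £38.6139
Discount to today: PV = £38.6139 / (1 + 0.101)^3 = £38.6139 / 1.334633 = £28.93

£28.93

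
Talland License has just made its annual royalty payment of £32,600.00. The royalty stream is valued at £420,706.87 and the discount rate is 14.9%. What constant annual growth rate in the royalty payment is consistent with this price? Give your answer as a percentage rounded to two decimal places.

6.64%

P = D₀(1+g)/(r−g) ⇒ P(r−g) = D₀(1+g) ⇒ g(P+D₀) = P·r − D₀
g = (P·r − D₀)/(P + D₀) = (£420,706.87×0.149 − £32,600.00) / (£420,706.87 + £32,600.00) = 0.066369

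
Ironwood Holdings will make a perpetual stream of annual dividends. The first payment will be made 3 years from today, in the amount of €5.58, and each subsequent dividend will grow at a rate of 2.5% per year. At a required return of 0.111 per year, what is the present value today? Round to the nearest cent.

Value at end of year 2: C₁ / (r − g) = €5.58 / (0.111 − 0.025) = €64.8837
Discount to today: PV = €64.8837 / (1 + 0.111)^2 = €64.8837 / 1.234321 = €52.57

€52.57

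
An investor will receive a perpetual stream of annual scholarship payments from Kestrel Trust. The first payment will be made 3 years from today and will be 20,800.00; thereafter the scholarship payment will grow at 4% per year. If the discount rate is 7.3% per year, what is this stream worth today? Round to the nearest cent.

Value at end of year 2: C₁ / (r − g) = 20,800.00 / (0.073 − 0.04) = 630,303.0303
Discount to today: PV = 630,303.0303 / (1 + 0.073)^2 = 630,303.0303 / 1.151329 = 547,456.92

547456.92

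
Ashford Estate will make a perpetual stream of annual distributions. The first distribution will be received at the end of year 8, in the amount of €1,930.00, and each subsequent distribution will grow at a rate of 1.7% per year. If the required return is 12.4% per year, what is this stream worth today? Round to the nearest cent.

Value at end of year 7: C₁ / (r − g) = €1,930.00 / (0.124 − 0.017) = €18,037.3832
Discount to today: PV = €18,037.3832 / (1 + 0.124)^7 = €18,037.3832 / 2.266544 = €7,958.10

€7958.10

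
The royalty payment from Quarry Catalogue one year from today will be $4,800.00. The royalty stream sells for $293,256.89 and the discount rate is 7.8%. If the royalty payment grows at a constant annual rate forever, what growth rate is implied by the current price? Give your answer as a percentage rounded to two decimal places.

6.16%

P = D₁/(r−g) ⇒ g = r − D₁/P = 0.078 − $4,800.00/$293,256.89 = 0.061632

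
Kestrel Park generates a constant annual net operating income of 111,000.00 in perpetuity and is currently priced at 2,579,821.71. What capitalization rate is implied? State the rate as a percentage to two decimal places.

P = C/r ⇒ r = C/P = 111,000.00/2,579,821.71 = 0.043026

4.30%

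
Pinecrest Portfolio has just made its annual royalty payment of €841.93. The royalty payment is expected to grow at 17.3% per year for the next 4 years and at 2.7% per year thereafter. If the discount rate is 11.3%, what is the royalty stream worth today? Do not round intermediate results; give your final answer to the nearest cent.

D_1 = 987.58389
D_2 = 1158.43590
D_3 = 1358.84531
D_4 = 1593.92555
Terminal value at year 4: TV = D_4×(1+g_2)/(r−g_2) = 1636.96154/0.086 = 19034.43655
P_0 = D_1/(1+r)^1 + D_2/(1+r)^2 + D_3/(1+r)^3 + D_4/(1+r)^4 + TV/(1+r)^4
    = 887.31706 + 935.15087 + 985.56331 + 1038.69341 + 12403.93176 = 16250.65641

€16250.66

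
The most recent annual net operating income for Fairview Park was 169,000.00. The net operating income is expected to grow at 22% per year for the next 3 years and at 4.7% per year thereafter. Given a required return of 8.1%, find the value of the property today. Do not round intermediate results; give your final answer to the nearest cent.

D_1 = 206180.00000
D_2 = 251539.60000
D_3 = 306878.31200
Terminal value at year 3: TV = D_3×(1+g_2)/(r−g_2) = 321301.59266/0.034 = 9450046.84306
P_0 = D_1/(1+r)^1 + D_2/(1+r)^2 + D_3/(1+r)^3 + TV/(1+r)^3
    = 190730.80481 + 215255.85742 + 242934.45518 + 7480952.19334 = 8129873.31075

8129873.31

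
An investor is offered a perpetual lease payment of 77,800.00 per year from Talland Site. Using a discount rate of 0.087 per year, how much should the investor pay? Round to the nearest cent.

Level perpetuity: PV = C / r = 77,800.00 / 0.087 = 894,252.87

894252.87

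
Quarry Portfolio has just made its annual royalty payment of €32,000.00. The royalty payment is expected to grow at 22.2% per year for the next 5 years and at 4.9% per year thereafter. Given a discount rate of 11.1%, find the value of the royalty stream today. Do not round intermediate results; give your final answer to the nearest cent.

D_1 = 39104.00000
D_2 = 47785.08800
D_3 = 58393.37754
D_4 = 71356.70735
D_5 = 87197.89638
Terminal value at year 5: TV = D_5×(1+g_2)/(r−g_2) = 91470.59330/0.062 = 1475332.15005
P_0 = D_1/(1+r)^1 + D_2/(1+r)^2 + D_3/(1+r)^3 + D_4/(1+r)^4 + D_5/(1+r)^5 + TV/(1+r)^5
    = 35197.11971 + 38713.66363 + 42581.54541 + 46835.86723 + 51515.23830 + 871604.59643 = 1086448.03071

€1086448.03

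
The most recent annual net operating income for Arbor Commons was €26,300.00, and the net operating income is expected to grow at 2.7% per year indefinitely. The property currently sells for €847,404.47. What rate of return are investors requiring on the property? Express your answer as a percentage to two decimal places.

5.89%

D₁ = €26,300.00 × 1.027 = €27,010.1000
P = D₁/(r − g) ⇒ r = D₁/P + g = €27,010.1000/€847,404.47 + 0.027 = 0.031874 + 0.027 = 0.058874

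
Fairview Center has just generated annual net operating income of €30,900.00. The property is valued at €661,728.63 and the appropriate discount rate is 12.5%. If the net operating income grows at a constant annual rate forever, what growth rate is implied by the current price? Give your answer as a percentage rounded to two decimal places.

7.48%

P = D₀(1+g)/(r−g) ⇒ P(r−g) = D₀(1+g) ⇒ g(P+D₀) = P·r − D₀
g = (P·r − D₀)/(P + D₀) = (€661,728.63×0.125 − €30,900.00) / (€661,728.63 + €30,900.00) = 0.074811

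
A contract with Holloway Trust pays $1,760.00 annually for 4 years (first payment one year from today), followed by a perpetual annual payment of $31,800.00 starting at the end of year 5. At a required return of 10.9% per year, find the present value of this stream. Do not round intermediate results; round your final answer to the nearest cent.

$198346.32

PV of 4-year annuity: $1,760.00 × [1 − (1+0.109)^−4] / 0.109 = 5471.98313
Perpetuity value at year 4: $31,800.00 / 0.109 = 291743.11927
PV of perpetuity: 291743.11927 / (1+0.109)^4 = 192874.33311
Total PV = 5471.98313 + 192874.33311 = 198346.31625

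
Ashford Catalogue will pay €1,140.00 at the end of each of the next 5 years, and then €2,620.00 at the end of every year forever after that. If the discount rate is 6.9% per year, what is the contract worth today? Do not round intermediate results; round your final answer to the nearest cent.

€31886.44

PV of 5-year annuity: €1,140.00 × [1 − (1+0.069)^−5] / 0.069 = 4686.76714
Perpetuity value at year 5: €2,620.00 / 0.069 = 37971.01449
PV of perpetuity: 37971.01449 / (1+0.069)^5 = 27199.67248
Total PV = 4686.76714 + 27199.67248 = 31886.43961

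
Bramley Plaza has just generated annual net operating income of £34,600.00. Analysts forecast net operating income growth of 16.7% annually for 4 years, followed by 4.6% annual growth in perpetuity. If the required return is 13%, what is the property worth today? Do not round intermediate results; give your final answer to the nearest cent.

£640221.45

D_1 = 40378.20000
D_2 = 47121.35940
D_3 = 54990.62642
D_4 = 64174.06103
Terminal value at year 4: TV = D_4×(1+g_2)/(r−g_2) = 67126.06784/0.084 = 799119.85523
P_0 = D_1/(1+r)^1 + D_2/(1+r)^2 + D_3/(1+r)^3 + D_4/(1+r)^4 + TV/(1+r)^4
    = 35732.92035 + 36902.93633 + 38111.26256 + 39359.15346 + 490115.17287 = 640221.44558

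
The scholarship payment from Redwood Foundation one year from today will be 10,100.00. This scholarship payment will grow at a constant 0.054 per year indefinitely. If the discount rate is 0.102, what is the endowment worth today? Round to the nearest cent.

210416.67

Growing perpetuity: P = D₁ / (r − g) = 10,100.0000 / (0.102 − 0.054) = 210,416.67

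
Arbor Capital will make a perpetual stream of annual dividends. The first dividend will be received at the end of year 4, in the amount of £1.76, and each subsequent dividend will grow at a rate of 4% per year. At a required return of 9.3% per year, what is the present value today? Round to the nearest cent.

£25.43

Value at end of year 3: C₁ / (r − g) = £1.76 / (0.093 − 0.04) = £33.2075
Discount to today: PV = £33.2075 / (1 + 0.093)^3 = £33.2075 / 1.305751 = £25.43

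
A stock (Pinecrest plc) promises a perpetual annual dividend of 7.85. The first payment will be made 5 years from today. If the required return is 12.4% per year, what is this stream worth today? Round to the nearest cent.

39.66

Value at end of year 4: C / r = 7.85 / 0.124 = 63.3065
Discount to today: PV = 63.3065 / (1 + 0.124)^4 = 63.3065 / 1.596119 = 39.66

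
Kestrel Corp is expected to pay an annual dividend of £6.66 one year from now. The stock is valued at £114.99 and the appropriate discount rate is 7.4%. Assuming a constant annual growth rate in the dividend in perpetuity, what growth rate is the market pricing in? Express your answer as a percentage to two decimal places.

1.61%

P = D₁/(r−g) ⇒ g = r − D₁/P = 0.074 − £6.66/£114.99 = 0.016082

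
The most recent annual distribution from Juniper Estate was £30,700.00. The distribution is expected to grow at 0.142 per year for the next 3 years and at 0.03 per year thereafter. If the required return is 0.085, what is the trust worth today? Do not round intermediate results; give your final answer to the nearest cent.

£772501.71

D_1 = 35059.40000
D_2 = 40037.83480
D_3 = 45723.20734
Terminal value at year 3: TV = D_3×(1+g_2)/(r−g_2) = 47094.90356/0.055 = 856270.97385
P_0 = D_1/(1+r)^1 + D_2/(1+r)^2 + D_3/(1+r)^3 + TV/(1+r)^3
    = 32312.81106 + 34010.35044 + 35797.06931 + 670381.47988 = 772501.71070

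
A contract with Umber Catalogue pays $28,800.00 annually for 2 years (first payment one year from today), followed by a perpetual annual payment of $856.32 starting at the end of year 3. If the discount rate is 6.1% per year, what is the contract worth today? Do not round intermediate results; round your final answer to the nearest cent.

PV of 2-year annuity: $28,800.00 × [1 − (1+0.061)^−2] / 0.061 = 52727.80733
Perpetuity value at year 2: $856.32 / 0.061 = 14038.03279
PV of perpetuity: 14038.03279 / (1+0.061)^2 = 12470.25932
Total PV = 52727.80733 + 12470.25932 = 65198.06665

$65198.07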